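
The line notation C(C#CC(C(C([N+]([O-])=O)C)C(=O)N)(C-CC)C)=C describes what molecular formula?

Heavy atoms from the SMILES: 13 C, 2 N, 3 O.
Implicit hydrogens by atom environment:
  4 × C: no H
  3 × C: 3 H each → 9
  3 × C: 2 H each → 6
  3 × C: 1 H each → 3
  2 × O: no H
  1 × N: 2 H
  1 × N (charge +1): no H
  1 × O (charge -1): no H
  Total hydrogens = 20.
Molecular formula: C13H20N2O3

C13H20N2O3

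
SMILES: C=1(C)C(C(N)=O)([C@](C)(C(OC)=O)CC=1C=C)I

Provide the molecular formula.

Heavy atoms from the SMILES: 12 C, 1 I, 1 N, 3 O.
Implicit hydrogens by atom environment:
  6 × C: no H
  3 × C: 3 H each → 9
  3 × O: no H
  2 × C: 2 H each → 4
  1 × C: 1 H
  1 × I: no H
  1 × N: 2 H
  Total hydrogens = 16.
Molecular formula: C12H16INO3

C12H16INO3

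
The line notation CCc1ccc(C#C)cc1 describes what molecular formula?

C10H10

Heavy atoms from the SMILES: 10 C.
Implicit hydrogens by atom environment:
  4 × C (aromatic): 1 H each → 4
  2 × C (aromatic): no H
  1 × C: 3 H
  1 × C: 2 H
  1 × C: 1 H
  1 × C: no H
  Total hydrogens = 10.
Molecular formula: C10H10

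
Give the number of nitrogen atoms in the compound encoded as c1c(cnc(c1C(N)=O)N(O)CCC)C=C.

The symbol for nitrogen appears 3 times in the SMILES.

3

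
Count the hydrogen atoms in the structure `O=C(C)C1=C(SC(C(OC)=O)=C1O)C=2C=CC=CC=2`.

12

Hydrogens are implicit in SMILES; fill each atom to its normal valence:
  5 × C (aromatic): 1 H each → 5
  5 × C (aromatic): no H
  3 × O: no H
  2 × C: 3 H each → 6
  2 × C: no H
  1 × O: 1 H
  1 × S (aromatic): no H
  Total hydrogens = 12.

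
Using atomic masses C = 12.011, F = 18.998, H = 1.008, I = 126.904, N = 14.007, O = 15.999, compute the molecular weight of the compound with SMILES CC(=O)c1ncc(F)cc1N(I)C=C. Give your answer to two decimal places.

Molecular formula: C9H8FIN2O.
M = 9×12.011 + 1×18.998 + 8×1.008 + 1×126.904 + 2×14.007 + 1×15.999 = 306.08 g/mol.

306.08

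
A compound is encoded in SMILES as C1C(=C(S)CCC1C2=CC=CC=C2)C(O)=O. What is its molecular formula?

Heavy atoms from the SMILES: 13 C, 2 O, 1 S.
Implicit hydrogens by atom environment:
  5 × C (aromatic): 1 H each → 5
  3 × C: 2 H each → 6
  3 × C: no H
  1 × C: 1 H
  1 × C (aromatic): no H
  1 × O: 1 H
  1 × O: no H
  1 × S: 1 H
  Total hydrogens = 14.
Molecular formula: C13H14O2S

C13H14O2S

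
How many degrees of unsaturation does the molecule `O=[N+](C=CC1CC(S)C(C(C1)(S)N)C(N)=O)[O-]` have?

4

Molecular formula from the SMILES: C9H15N3O3S2.
DoU = (2C + 2 + N − H − X)/2 = (2·9 + 2 + 3 − 15 − 0)/2 = 8/2 = 4.
(Structurally: 1 ring(s) + 3 π bond(s) = 4.)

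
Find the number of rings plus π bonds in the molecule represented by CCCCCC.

0

Molecular formula from the SMILES: C6H14.
DoU = (2C + 2 + N − H − X)/2 = (2·6 + 2 + 0 − 14 − 0)/2 = 0/2 = 0.
(Structurally: 0 ring(s) + 0 π bond(s) = 0.)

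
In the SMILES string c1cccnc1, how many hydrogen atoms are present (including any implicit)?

Hydrogens are implicit in SMILES; fill each atom to its normal valence:
  5 × C (aromatic): 1 H each → 5
  1 × N (aromatic): no H
  Total hydrogens = 5.

5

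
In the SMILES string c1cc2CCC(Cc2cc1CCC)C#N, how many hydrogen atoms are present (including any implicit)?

Hydrogens are implicit in SMILES; fill each atom to its normal valence:
  5 × C: 2 H each → 10
  3 × C (aromatic): 1 H each → 3
  3 × C (aromatic): no H
  1 × C: 3 H
  1 × C: 1 H
  1 × C: no H
  1 × N: no H
  Total hydrogens = 17.

17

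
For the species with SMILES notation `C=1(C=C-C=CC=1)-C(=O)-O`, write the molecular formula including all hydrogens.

C7H6O2

Heavy atoms from the SMILES: 7 C, 2 O.
Implicit hydrogens by atom environment:
  5 × C (aromatic): 1 H each → 5
  1 × C (aromatic): no H
  1 × C: no H
  1 × O: 1 H
  1 × O: no H
  Total hydrogens = 6.
Molecular formula: C7H6O2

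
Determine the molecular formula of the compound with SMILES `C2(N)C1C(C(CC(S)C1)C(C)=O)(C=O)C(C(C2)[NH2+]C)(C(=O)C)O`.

C16H27N2O4S+

Heavy atoms from the SMILES: 16 C, 2 N, 4 O, 1 S.
Implicit hydrogens by atom environment:
  6 × C: 1 H each → 6
  4 × C: no H
  3 × C: 3 H each → 9
  3 × C: 2 H each → 6
  3 × O: no H
  1 × N: 2 H
  1 × N (charge +1): 2 H
  1 × O: 1 H
  1 × S: 1 H
  Total hydrogens = 27.
Net charge +1.
Molecular formula: C16H27N2O4S+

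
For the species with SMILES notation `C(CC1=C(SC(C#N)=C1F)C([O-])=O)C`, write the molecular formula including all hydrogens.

Heavy atoms from the SMILES: 9 C, 1 F, 1 N, 2 O, 1 S.
Implicit hydrogens by atom environment:
  4 × C (aromatic): no H
  2 × C: 2 H each → 4
  2 × C: no H
  1 × C: 3 H
  1 × F: no H
  1 × N: no H
  1 × O: no H
  1 × O (charge -1): no H
  1 × S (aromatic): no H
  Total hydrogens = 7.
Net charge -1.
Molecular formula: C9H7FNO2S-

C9H7FNO2S-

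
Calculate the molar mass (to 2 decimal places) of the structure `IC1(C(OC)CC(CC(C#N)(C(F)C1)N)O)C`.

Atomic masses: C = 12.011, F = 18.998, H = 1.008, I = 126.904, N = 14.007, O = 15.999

356.18

Molecular formula: C11H18FIN2O2.
M = 11×12.011 + 1×18.998 + 18×1.008 + 1×126.904 + 2×14.007 + 2×15.999 = 356.18 g/mol.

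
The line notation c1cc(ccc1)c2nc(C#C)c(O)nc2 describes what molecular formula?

Heavy atoms from the SMILES: 12 C, 2 N, 1 O.
Implicit hydrogens by atom environment:
  6 × C (aromatic): 1 H each → 6
  4 × C (aromatic): no H
  2 × N (aromatic): no H
  1 × C: 1 H
  1 × C: no H
  1 × O: 1 H
  Total hydrogens = 8.
Molecular formula: C12H8N2O

C12H8N2O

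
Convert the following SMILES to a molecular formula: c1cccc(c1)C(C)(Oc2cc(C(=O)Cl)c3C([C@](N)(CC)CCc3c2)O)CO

Heavy atoms from the SMILES: 22 C, 1 Cl, 1 N, 4 O.
Implicit hydrogens by atom environment:
  7 × C (aromatic): 1 H each → 7
  5 × C (aromatic): no H
  4 × C: 2 H each → 8
  3 × C: no H
  2 × C: 3 H each → 6
  2 × O: 1 H each → 2
  2 × O: no H
  1 × C: 1 H
  1 × Cl: no H
  1 × N: 2 H
  Total hydrogens = 26.
Molecular formula: C22H26ClNO4

C22H26ClNO4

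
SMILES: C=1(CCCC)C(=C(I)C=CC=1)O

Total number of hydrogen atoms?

Hydrogens are implicit in SMILES; fill each atom to its normal valence:
  3 × C: 2 H each → 6
  3 × C (aromatic): 1 H each → 3
  3 × C (aromatic): no H
  1 × C: 3 H
  1 × I: no H
  1 × O: 1 H
  Total hydrogens = 13.

13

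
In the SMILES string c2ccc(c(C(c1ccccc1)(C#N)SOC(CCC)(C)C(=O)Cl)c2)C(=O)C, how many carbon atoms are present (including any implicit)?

The symbol for carbon appears 22 times in the SMILES. Lowercase c denotes aromatic carbon and counts toward C.

22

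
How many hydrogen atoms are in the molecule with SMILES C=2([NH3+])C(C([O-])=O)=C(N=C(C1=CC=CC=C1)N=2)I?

8

Hydrogens are implicit in SMILES; fill each atom to its normal valence:
  5 × C (aromatic): 1 H each → 5
  5 × C (aromatic): no H
  2 × N (aromatic): no H
  1 × C: no H
  1 × I: no H
  1 × N (charge +1): 3 H
  1 × O: no H
  1 × O (charge -1): no H
  Total hydrogens = 8.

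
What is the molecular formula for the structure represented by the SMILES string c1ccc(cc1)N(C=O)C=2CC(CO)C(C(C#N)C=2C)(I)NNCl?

C16H18ClIN4O2

Heavy atoms from the SMILES: 16 C, 1 Cl, 1 I, 4 N, 2 O.
Implicit hydrogens by atom environment:
  5 × C (aromatic): 1 H each → 5
  4 × C: no H
  3 × C: 1 H each → 3
  2 × C: 2 H each → 4
  2 × N: 1 H each → 2
  2 × N: no H
  1 × C: 3 H
  1 × C (aromatic): no H
  1 × Cl: no H
  1 × I: no H
  1 × O: 1 H
  1 × O: no H
  Total hydrogens = 18.
Molecular formula: C16H18ClIN4O2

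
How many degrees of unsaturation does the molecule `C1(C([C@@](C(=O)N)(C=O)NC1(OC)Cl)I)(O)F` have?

Molecular formula from the SMILES: C7H9ClFIN2O4.
DoU = (2C + 2 + N − H − X)/2 = (2·7 + 2 + 2 − 9 − 3)/2 = 6/2 = 3.
(Structurally: 1 ring(s) + 2 π bond(s) = 3.)

3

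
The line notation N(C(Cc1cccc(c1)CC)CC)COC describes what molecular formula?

Heavy atoms from the SMILES: 14 C, 1 N, 1 O.
Implicit hydrogens by atom environment:
  4 × C: 2 H each → 8
  4 × C (aromatic): 1 H each → 4
  3 × C: 3 H each → 9
  2 × C (aromatic): no H
  1 × C: 1 H
  1 × N: 1 H
  1 × O: no H
  Total hydrogens = 23.
Molecular formula: C14H23NO

C14H23NO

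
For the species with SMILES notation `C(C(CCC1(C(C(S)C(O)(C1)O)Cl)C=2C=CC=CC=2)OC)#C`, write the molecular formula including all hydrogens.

C17H21ClO3S

Heavy atoms from the SMILES: 17 C, 1 Cl, 3 O, 1 S.
Implicit hydrogens by atom environment:
  5 × C (aromatic): 1 H each → 5
  4 × C: 1 H each → 4
  3 × C: 2 H each → 6
  3 × C: no H
  2 × O: 1 H each → 2
  1 × C: 3 H
  1 × C (aromatic): no H
  1 × Cl: no H
  1 × O: no H
  1 × S: 1 H
  Total hydrogens = 21.
Molecular formula: C17H21ClO3S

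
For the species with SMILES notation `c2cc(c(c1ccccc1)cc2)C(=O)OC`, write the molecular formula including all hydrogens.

Heavy atoms from the SMILES: 14 C, 2 O.
Implicit hydrogens by atom environment:
  9 × C (aromatic): 1 H each → 9
  3 × C (aromatic): no H
  2 × O: no H
  1 × C: 3 H
  1 × C: no H
  Total hydrogens = 12.
Molecular formula: C14H12O2

C14H12O2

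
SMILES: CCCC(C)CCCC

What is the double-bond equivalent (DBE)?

Molecular formula from the SMILES: C9H20.
DoU = (2C + 2 + N − H − X)/2 = (2·9 + 2 + 0 − 20 − 0)/2 = 0/2 = 0.
(Structurally: 0 ring(s) + 0 π bond(s) = 0.)

0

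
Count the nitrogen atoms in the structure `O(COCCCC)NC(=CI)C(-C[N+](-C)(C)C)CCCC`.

The symbol for nitrogen appears 2 times in the SMILES.

2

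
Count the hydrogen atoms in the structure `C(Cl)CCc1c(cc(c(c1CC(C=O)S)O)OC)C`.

Hydrogens are implicit in SMILES; fill each atom to its normal valence:
  5 × C (aromatic): no H
  4 × C: 2 H each → 8
  2 × C: 3 H each → 6
  2 × C: 1 H each → 2
  2 × O: no H
  1 × C (aromatic): 1 H
  1 × Cl: no H
  1 × O: 1 H
  1 × S: 1 H
  Total hydrogens = 19.

19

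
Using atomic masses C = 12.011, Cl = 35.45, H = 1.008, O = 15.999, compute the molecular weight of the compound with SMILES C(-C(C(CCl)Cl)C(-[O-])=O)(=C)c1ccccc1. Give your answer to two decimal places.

258.12

Molecular formula: C12H11Cl2O2-.
M = 12×12.011 + 2×35.45 + 11×1.008 + 2×15.999 = 258.12 g/mol.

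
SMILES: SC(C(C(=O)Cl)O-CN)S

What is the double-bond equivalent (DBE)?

1

Molecular formula from the SMILES: C4H8ClNO2S2.
DoU = (2C + 2 + N − H − X)/2 = (2·4 + 2 + 1 − 8 − 1)/2 = 2/2 = 1.
(Structurally: 0 ring(s) + 1 π bond(s) = 1.)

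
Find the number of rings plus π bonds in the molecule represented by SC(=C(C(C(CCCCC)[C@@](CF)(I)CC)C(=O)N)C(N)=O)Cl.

Molecular formula from the SMILES: C15H25ClFIN2O2S.
DoU = (2C + 2 + N − H − X)/2 = (2·15 + 2 + 2 − 25 − 3)/2 = 6/2 = 3.
(Structurally: 0 ring(s) + 3 π bond(s) = 3.)

3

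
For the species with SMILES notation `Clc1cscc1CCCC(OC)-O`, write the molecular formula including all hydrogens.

Heavy atoms from the SMILES: 9 C, 1 Cl, 2 O, 1 S.
Implicit hydrogens by atom environment:
  3 × C: 2 H each → 6
  2 × C (aromatic): 1 H each → 2
  2 × C (aromatic): no H
  1 × C: 3 H
  1 × C: 1 H
  1 × Cl: no H
  1 × O: 1 H
  1 × O: no H
  1 × S (aromatic): no H
  Total hydrogens = 13.
Molecular formula: C9H13ClO2S

C9H13ClO2S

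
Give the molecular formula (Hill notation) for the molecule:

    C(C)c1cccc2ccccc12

C12H12

Heavy atoms from the SMILES: 12 C.
Implicit hydrogens by atom environment:
  7 × C (aromatic): 1 H each → 7
  3 × C (aromatic): no H
  1 × C: 3 H
  1 × C: 2 H
  Total hydrogens = 12.
Molecular formula: C12H12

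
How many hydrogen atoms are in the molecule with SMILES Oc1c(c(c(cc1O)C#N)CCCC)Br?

Hydrogens are implicit in SMILES; fill each atom to its normal valence:
  5 × C (aromatic): no H
  3 × C: 2 H each → 6
  2 × O: 1 H each → 2
  1 × Br: no H
  1 × C: 3 H
  1 × C (aromatic): 1 H
  1 × C: no H
  1 × N: no H
  Total hydrogens = 12.

12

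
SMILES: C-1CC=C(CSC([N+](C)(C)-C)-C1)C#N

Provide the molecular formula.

Heavy atoms from the SMILES: 11 C, 2 N, 1 S.
Implicit hydrogens by atom environment:
  4 × C: 2 H each → 8
  3 × C: 3 H each → 9
  2 × C: 1 H each → 2
  2 × C: no H
  1 × N: no H
  1 × N (charge +1): no H
  1 × S: no H
  Total hydrogens = 19.
Net charge +1.
Molecular formula: C11H19N2S+

C11H19N2S+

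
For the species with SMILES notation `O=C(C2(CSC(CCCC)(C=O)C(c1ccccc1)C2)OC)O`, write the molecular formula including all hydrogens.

C18H24O4S

Heavy atoms from the SMILES: 18 C, 4 O, 1 S.
Implicit hydrogens by atom environment:
  5 × C: 2 H each → 10
  5 × C (aromatic): 1 H each → 5
  3 × C: no H
  3 × O: no H
  2 × C: 3 H each → 6
  2 × C: 1 H each → 2
  1 × C (aromatic): no H
  1 × O: 1 H
  1 × S: no H
  Total hydrogens = 24.
Molecular formula: C18H24O4S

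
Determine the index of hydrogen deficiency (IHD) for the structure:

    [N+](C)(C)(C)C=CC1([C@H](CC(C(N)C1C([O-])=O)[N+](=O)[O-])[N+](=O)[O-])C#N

7

Molecular formula from the SMILES: C13H19N5O6.
DoU = (2C + 2 + N − H − X)/2 = (2·13 + 2 + 5 − 19 − 0)/2 = 14/2 = 7.
(Structurally: 1 ring(s) + 6 π bond(s) = 7.)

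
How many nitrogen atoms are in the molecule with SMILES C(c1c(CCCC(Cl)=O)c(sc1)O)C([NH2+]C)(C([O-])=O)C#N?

The symbol for nitrogen appears 2 times in the SMILES.

2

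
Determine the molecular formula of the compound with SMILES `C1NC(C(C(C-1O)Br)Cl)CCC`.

C8H15BrClNO

Heavy atoms from the SMILES: 1 Br, 8 C, 1 Cl, 1 N, 1 O.
Implicit hydrogens by atom environment:
  4 × C: 1 H each → 4
  3 × C: 2 H each → 6
  1 × Br: no H
  1 × C: 3 H
  1 × Cl: no H
  1 × N: 1 H
  1 × O: 1 H
  Total hydrogens = 15.
Molecular formula: C8H15BrClNO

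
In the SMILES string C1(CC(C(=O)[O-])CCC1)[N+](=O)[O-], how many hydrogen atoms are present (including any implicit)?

10

Hydrogens are implicit in SMILES; fill each atom to its normal valence:
  4 × C: 2 H each → 8
  2 × C: 1 H each → 2
  2 × O: no H
  2 × O (charge -1): no H
  1 × C: no H
  1 × N (charge +1): no H
  Total hydrogens = 10.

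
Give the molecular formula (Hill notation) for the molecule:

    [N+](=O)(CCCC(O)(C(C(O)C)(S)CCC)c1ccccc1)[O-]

Heavy atoms from the SMILES: 16 C, 1 N, 4 O, 1 S.
Implicit hydrogens by atom environment:
  5 × C: 2 H each → 10
  5 × C (aromatic): 1 H each → 5
  2 × C: 3 H each → 6
  2 × C: no H
  2 × O: 1 H each → 2
  1 × C: 1 H
  1 × C (aromatic): no H
  1 × N (charge +1): no H
  1 × O: no H
  1 × O (charge -1): no H
  1 × S: 1 H
  Total hydrogens = 25.
Molecular formula: C16H25NO4S

C16H25NO4S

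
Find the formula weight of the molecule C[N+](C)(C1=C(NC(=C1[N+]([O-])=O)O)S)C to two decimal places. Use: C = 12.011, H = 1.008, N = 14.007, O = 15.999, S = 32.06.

Molecular formula: C7H12N3O3S+.
M = 7×12.011 + 12×1.008 + 3×14.007 + 3×15.999 + 1×32.06 = 218.25 g/mol.

218.25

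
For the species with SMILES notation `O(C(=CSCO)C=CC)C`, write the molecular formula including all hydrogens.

C7H12O2S

Heavy atoms from the SMILES: 7 C, 2 O, 1 S.
Implicit hydrogens by atom environment:
  3 × C: 1 H each → 3
  2 × C: 3 H each → 6
  1 × C: 2 H
  1 × C: no H
  1 × O: 1 H
  1 × O: no H
  1 × S: no H
  Total hydrogens = 12.
Molecular formula: C7H12O2S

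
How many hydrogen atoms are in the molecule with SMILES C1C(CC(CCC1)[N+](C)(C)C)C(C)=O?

Hydrogens are implicit in SMILES; fill each atom to its normal valence:
  5 × C: 2 H each → 10
  4 × C: 3 H each → 12
  2 × C: 1 H each → 2
  1 × C: no H
  1 × N (charge +1): no H
  1 × O: no H
  Total hydrogens = 24.

24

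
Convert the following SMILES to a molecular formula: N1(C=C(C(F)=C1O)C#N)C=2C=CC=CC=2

C11H7FN2O

Heavy atoms from the SMILES: 11 C, 1 F, 2 N, 1 O.
Implicit hydrogens by atom environment:
  6 × C (aromatic): 1 H each → 6
  4 × C (aromatic): no H
  1 × C: no H
  1 × F: no H
  1 × N (aromatic): no H
  1 × N: no H
  1 × O: 1 H
  Total hydrogens = 7.
Molecular formula: C11H7FN2O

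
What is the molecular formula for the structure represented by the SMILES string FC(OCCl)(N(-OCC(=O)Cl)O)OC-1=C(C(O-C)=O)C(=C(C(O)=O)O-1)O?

Heavy atoms from the SMILES: 11 C, 2 Cl, 1 F, 1 N, 11 O.
Implicit hydrogens by atom environment:
  7 × O: no H
  4 × C (aromatic): no H
  4 × C: no H
  3 × O: 1 H each → 3
  2 × C: 2 H each → 4
  2 × Cl: no H
  1 × C: 3 H
  1 × F: no H
  1 × N: no H
  1 × O (aromatic): no H
  Total hydrogens = 10.
Molecular formula: C11H10Cl2FNO11

C11H10Cl2FNO11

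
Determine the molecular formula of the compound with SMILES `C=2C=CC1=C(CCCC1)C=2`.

Heavy atoms from the SMILES: 10 C.
Implicit hydrogens by atom environment:
  4 × C: 2 H each → 8
  4 × C (aromatic): 1 H each → 4
  2 × C (aromatic): no H
  Total hydrogens = 12.
Molecular formula: C10H12

C10H12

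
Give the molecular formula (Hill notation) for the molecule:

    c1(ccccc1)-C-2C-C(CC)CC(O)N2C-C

C15H23NO

Heavy atoms from the SMILES: 15 C, 1 N, 1 O.
Implicit hydrogens by atom environment:
  5 × C (aromatic): 1 H each → 5
  4 × C: 2 H each → 8
  3 × C: 1 H each → 3
  2 × C: 3 H each → 6
  1 × C (aromatic): no H
  1 × N: no H
  1 × O: 1 H
  Total hydrogens = 23.
Molecular formula: C15H23NO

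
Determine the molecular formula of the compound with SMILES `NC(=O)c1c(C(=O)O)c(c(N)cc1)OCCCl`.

C10H11ClN2O4

Heavy atoms from the SMILES: 10 C, 1 Cl, 2 N, 4 O.
Implicit hydrogens by atom environment:
  4 × C (aromatic): no H
  3 × O: no H
  2 × C: 2 H each → 4
  2 × C (aromatic): 1 H each → 2
  2 × C: no H
  2 × N: 2 H each → 4
  1 × Cl: no H
  1 × O: 1 H
  Total hydrogens = 11.
Molecular formula: C10H11ClN2O4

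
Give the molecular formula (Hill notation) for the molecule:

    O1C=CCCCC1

Heavy atoms from the SMILES: 6 C, 1 O.
Implicit hydrogens by atom environment:
  4 × C: 2 H each → 8
  2 × C: 1 H each → 2
  1 × O: no H
  Total hydrogens = 10.
Molecular formula: C6H10O

C6H10O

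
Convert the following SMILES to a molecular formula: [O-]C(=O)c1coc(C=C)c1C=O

C8H5O4-

Heavy atoms from the SMILES: 8 C, 4 O.
Implicit hydrogens by atom environment:
  3 × C (aromatic): no H
  2 × C: 1 H each → 2
  2 × O: no H
  1 × C: 2 H
  1 × C (aromatic): 1 H
  1 × C: no H
  1 × O (aromatic): no H
  1 × O (charge -1): no H
  Total hydrogens = 5.
Net charge -1.
Molecular formula: C8H5O4-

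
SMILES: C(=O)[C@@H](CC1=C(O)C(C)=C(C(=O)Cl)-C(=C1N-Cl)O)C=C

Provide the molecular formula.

Heavy atoms from the SMILES: 13 C, 2 Cl, 1 N, 4 O.
Implicit hydrogens by atom environment:
  6 × C (aromatic): no H
  3 × C: 1 H each → 3
  2 × C: 2 H each → 4
  2 × Cl: no H
  2 × O: 1 H each → 2
  2 × O: no H
  1 × C: 3 H
  1 × C: no H
  1 × N: 1 H
  Total hydrogens = 13.
Molecular formula: C13H13Cl2NO4

C13H13Cl2NO4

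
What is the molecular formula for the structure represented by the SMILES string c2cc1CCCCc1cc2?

C10H12

Heavy atoms from the SMILES: 10 C.
Implicit hydrogens by atom environment:
  4 × C: 2 H each → 8
  4 × C (aromatic): 1 H each → 4
  2 × C (aromatic): no H
  Total hydrogens = 12.
Molecular formula: C10H12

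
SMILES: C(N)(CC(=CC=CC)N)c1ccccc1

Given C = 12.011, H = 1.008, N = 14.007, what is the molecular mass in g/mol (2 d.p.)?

Molecular formula: C13H18N2.
M = 13×12.011 + 18×1.008 + 2×14.007 = 202.30 g/mol.

202.30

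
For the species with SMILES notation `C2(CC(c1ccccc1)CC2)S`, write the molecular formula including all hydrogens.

C11H14S

Heavy atoms from the SMILES: 11 C, 1 S.
Implicit hydrogens by atom environment:
  5 × C (aromatic): 1 H each → 5
  3 × C: 2 H each → 6
  2 × C: 1 H each → 2
  1 × C (aromatic): no H
  1 × S: 1 H
  Total hydrogens = 14.
Molecular formula: C11H14S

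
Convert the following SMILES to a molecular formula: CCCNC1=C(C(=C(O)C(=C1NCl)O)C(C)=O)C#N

Heavy atoms from the SMILES: 12 C, 1 Cl, 3 N, 3 O.
Implicit hydrogens by atom environment:
  6 × C (aromatic): no H
  2 × C: 3 H each → 6
  2 × C: 2 H each → 4
  2 × C: no H
  2 × N: 1 H each → 2
  2 × O: 1 H each → 2
  1 × Cl: no H
  1 × N: no H
  1 × O: no H
  Total hydrogens = 14.
Molecular formula: C12H14ClN3O3

C12H14ClN3O3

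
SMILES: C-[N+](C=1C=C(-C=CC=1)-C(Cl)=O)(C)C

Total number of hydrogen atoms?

Hydrogens are implicit in SMILES; fill each atom to its normal valence:
  4 × C (aromatic): 1 H each → 4
  3 × C: 3 H each → 9
  2 × C (aromatic): no H
  1 × C: no H
  1 × Cl: no H
  1 × N (charge +1): no H
  1 × O: no H
  Total hydrogens = 13.

13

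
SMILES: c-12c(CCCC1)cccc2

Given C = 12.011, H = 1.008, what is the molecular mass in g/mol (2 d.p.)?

132.21

Molecular formula: C10H12.
M = 10×12.011 + 12×1.008 = 132.21 g/mol.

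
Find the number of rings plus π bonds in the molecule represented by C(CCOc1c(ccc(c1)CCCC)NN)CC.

Molecular formula from the SMILES: C15H26N2O.
DoU = (2C + 2 + N − H − X)/2 = (2·15 + 2 + 2 − 26 − 0)/2 = 8/2 = 4.
(Structurally: 1 ring(s) + 3 π bond(s) = 4.)

4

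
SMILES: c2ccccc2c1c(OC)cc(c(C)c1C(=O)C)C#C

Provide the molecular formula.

C18H16O2

Heavy atoms from the SMILES: 18 C, 2 O.
Implicit hydrogens by atom environment:
  6 × C (aromatic): 1 H each → 6
  6 × C (aromatic): no H
  3 × C: 3 H each → 9
  2 × C: no H
  2 × O: no H
  1 × C: 1 H
  Total hydrogens = 16.
Molecular formula: C18H16O2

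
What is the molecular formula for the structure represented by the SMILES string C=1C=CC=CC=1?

C6H6

Heavy atoms from the SMILES: 6 C.
Implicit hydrogens by atom environment:
  6 × C (aromatic): 1 H each → 6
  Total hydrogens = 6.
Molecular formula: C6H6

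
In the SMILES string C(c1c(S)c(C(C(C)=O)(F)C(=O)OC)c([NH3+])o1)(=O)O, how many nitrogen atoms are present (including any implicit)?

1

The symbol for nitrogen appears 1 time in the SMILES.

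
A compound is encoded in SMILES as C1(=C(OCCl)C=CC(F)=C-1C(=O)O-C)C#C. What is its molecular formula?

C11H8ClFO3

Heavy atoms from the SMILES: 11 C, 1 Cl, 1 F, 3 O.
Implicit hydrogens by atom environment:
  4 × C (aromatic): no H
  3 × O: no H
  2 × C (aromatic): 1 H each → 2
  2 × C: no H
  1 × C: 3 H
  1 × C: 2 H
  1 × C: 1 H
  1 × Cl: no H
  1 × F: no H
  Total hydrogens = 8.
Molecular formula: C11H8ClFO3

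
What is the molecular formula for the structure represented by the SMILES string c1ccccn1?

Heavy atoms from the SMILES: 5 C, 1 N.
Implicit hydrogens by atom environment:
  5 × C (aromatic): 1 H each → 5
  1 × N (aromatic): no H
  Total hydrogens = 5.
Molecular formula: C5H5N

C5H5N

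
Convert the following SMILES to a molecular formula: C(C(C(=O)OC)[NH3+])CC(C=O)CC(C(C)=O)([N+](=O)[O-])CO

C12H21N2O7+

Heavy atoms from the SMILES: 12 C, 2 N, 7 O.
Implicit hydrogens by atom environment:
  5 × O: no H
  4 × C: 2 H each → 8
  3 × C: 1 H each → 3
  3 × C: no H
  2 × C: 3 H each → 6
  1 × N (charge +1): 3 H
  1 × N (charge +1): no H
  1 × O: 1 H
  1 × O (charge -1): no H
  Total hydrogens = 21.
Net charge +1.
Molecular formula: C12H21N2O7+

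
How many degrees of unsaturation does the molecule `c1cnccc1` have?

4

Molecular formula from the SMILES: C5H5N.
DoU = (2C + 2 + N − H − X)/2 = (2·5 + 2 + 1 − 5 − 0)/2 = 8/2 = 4.
(Structurally: 1 ring(s) + 3 π bond(s) = 4.)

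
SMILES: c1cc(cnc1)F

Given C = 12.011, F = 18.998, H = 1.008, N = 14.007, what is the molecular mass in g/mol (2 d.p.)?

97.09

Molecular formula: C5H4FN.
M = 5×12.011 + 1×18.998 + 4×1.008 + 1×14.007 = 97.09 g/mol.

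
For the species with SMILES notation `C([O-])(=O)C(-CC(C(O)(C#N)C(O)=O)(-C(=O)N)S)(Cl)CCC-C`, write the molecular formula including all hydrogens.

Heavy atoms from the SMILES: 12 C, 1 Cl, 2 N, 6 O, 1 S.
Implicit hydrogens by atom environment:
  7 × C: no H
  4 × C: 2 H each → 8
  3 × O: no H
  2 × O: 1 H each → 2
  1 × C: 3 H
  1 × Cl: no H
  1 × N: 2 H
  1 × N: no H
  1 × O (charge -1): no H
  1 × S: 1 H
  Total hydrogens = 16.
Net charge -1.
Molecular formula: C12H16ClN2O6S-

C12H16ClN2O6S-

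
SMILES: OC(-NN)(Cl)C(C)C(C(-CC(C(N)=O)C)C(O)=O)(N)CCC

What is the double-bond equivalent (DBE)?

Molecular formula from the SMILES: C13H27ClN4O4.
DoU = (2C + 2 + N − H − X)/2 = (2·13 + 2 + 4 − 27 − 1)/2 = 4/2 = 2.
(Structurally: 0 ring(s) + 2 π bond(s) = 2.)

2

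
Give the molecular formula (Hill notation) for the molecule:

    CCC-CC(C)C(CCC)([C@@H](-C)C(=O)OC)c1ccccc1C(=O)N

C21H33NO3

Heavy atoms from the SMILES: 21 C, 1 N, 3 O.
Implicit hydrogens by atom environment:
  5 × C: 3 H each → 15
  5 × C: 2 H each → 10
  4 × C (aromatic): 1 H each → 4
  3 × C: no H
  3 × O: no H
  2 × C: 1 H each → 2
  2 × C (aromatic): no H
  1 × N: 2 H
  Total hydrogens = 33.
Molecular formula: C21H33NO3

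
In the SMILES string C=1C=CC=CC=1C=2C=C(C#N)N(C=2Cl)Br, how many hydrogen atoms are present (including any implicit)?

6

Hydrogens are implicit in SMILES; fill each atom to its normal valence:
  6 × C (aromatic): 1 H each → 6
  4 × C (aromatic): no H
  1 × Br: no H
  1 × C: no H
  1 × Cl: no H
  1 × N (aromatic): no H
  1 × N: no H
  Total hydrogens = 6.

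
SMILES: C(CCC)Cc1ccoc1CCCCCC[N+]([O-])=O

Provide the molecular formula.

Heavy atoms from the SMILES: 15 C, 1 N, 3 O.
Implicit hydrogens by atom environment:
  10 × C: 2 H each → 20
  2 × C (aromatic): 1 H each → 2
  2 × C (aromatic): no H
  1 × C: 3 H
  1 × N (charge +1): no H
  1 × O (aromatic): no H
  1 × O: no H
  1 × O (charge -1): no H
  Total hydrogens = 25.
Molecular formula: C15H25NO3

C15H25NO3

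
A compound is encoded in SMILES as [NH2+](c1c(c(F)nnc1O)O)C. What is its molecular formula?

Heavy atoms from the SMILES: 5 C, 1 F, 3 N, 2 O.
Implicit hydrogens by atom environment:
  4 × C (aromatic): no H
  2 × N (aromatic): no H
  2 × O: 1 H each → 2
  1 × C: 3 H
  1 × F: no H
  1 × N (charge +1): 2 H
  Total hydrogens = 7.
Net charge +1.
Molecular formula: C5H7FN3O2+

C5H7FN3O2+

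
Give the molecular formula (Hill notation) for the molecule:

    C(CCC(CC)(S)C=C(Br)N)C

C9H18BrNS

Heavy atoms from the SMILES: 1 Br, 9 C, 1 N, 1 S.
Implicit hydrogens by atom environment:
  4 × C: 2 H each → 8
  2 × C: 3 H each → 6
  2 × C: no H
  1 × Br: no H
  1 × C: 1 H
  1 × N: 2 H
  1 × S: 1 H
  Total hydrogens = 18.
Molecular formula: C9H18BrNS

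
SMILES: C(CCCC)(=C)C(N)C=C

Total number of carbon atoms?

9

The symbol for carbon appears 9 times in the SMILES.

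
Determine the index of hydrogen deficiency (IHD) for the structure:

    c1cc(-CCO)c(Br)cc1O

Molecular formula from the SMILES: C8H9BrO2.
DoU = (2C + 2 + N − H − X)/2 = (2·8 + 2 + 0 − 9 − 1)/2 = 8/2 = 4.
(Structurally: 1 ring(s) + 3 π bond(s) = 4.)

4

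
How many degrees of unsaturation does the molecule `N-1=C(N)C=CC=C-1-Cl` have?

4

Molecular formula from the SMILES: C5H5ClN2.
DoU = (2C + 2 + N − H − X)/2 = (2·5 + 2 + 2 − 5 − 1)/2 = 8/2 = 4.
(Structurally: 1 ring(s) + 3 π bond(s) = 4.)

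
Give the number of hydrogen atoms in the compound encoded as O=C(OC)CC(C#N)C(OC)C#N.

Hydrogens are implicit in SMILES; fill each atom to its normal valence:
  3 × C: no H
  3 × O: no H
  2 × C: 3 H each → 6
  2 × C: 1 H each → 2
  2 × N: no H
  1 × C: 2 H
  Total hydrogens = 10.

10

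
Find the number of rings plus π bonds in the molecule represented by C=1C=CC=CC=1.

4

Molecular formula from the SMILES: C6H6.
DoU = (2C + 2 + N − H − X)/2 = (2·6 + 2 + 0 − 6 − 0)/2 = 8/2 = 4.
(Structurally: 1 ring(s) + 3 π bond(s) = 4.)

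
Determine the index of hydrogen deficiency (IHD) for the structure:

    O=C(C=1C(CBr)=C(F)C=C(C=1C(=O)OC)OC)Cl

6

Molecular formula from the SMILES: C11H9BrClFO4.
DoU = (2C + 2 + N − H − X)/2 = (2·11 + 2 + 0 − 9 − 3)/2 = 12/2 = 6.
(Structurally: 1 ring(s) + 5 π bond(s) = 6.)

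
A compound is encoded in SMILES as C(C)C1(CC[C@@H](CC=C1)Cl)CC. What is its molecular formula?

Heavy atoms from the SMILES: 11 C, 1 Cl.
Implicit hydrogens by atom environment:
  5 × C: 2 H each → 10
  3 × C: 1 H each → 3
  2 × C: 3 H each → 6
  1 × C: no H
  1 × Cl: no H
  Total hydrogens = 19.
Molecular formula: C11H19Cl

C11H19Cl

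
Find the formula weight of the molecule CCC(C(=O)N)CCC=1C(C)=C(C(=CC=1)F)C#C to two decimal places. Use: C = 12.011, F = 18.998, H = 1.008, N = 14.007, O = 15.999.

247.31

Molecular formula: C15H18FNO.
M = 15×12.011 + 1×18.998 + 18×1.008 + 1×14.007 + 1×15.999 = 247.31 g/mol.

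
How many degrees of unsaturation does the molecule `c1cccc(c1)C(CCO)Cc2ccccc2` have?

Molecular formula from the SMILES: C16H18O.
DoU = (2C + 2 + N − H − X)/2 = (2·16 + 2 + 0 − 18 − 0)/2 = 16/2 = 8.
(Structurally: 2 ring(s) + 6 π bond(s) = 8.)

8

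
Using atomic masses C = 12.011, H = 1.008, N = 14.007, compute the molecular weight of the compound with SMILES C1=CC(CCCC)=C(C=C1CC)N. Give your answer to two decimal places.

177.29

Molecular formula: C12H19N.
M = 12×12.011 + 19×1.008 + 1×14.007 = 177.29 g/mol.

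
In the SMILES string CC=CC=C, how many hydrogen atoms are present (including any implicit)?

8

Hydrogens are implicit in SMILES; fill each atom to its normal valence:
  3 × C: 1 H each → 3
  1 × C: 3 H
  1 × C: 2 H
  Total hydrogens = 8.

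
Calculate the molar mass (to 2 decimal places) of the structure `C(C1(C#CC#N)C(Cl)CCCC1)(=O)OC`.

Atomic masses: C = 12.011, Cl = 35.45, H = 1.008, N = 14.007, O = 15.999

Molecular formula: C11H12ClNO2.
M = 11×12.011 + 1×35.45 + 12×1.008 + 1×14.007 + 2×15.999 = 225.67 g/mol.

225.67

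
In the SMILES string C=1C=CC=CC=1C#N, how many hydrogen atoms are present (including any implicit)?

Hydrogens are implicit in SMILES; fill each atom to its normal valence:
  5 × C (aromatic): 1 H each → 5
  1 × C (aromatic): no H
  1 × C: no H
  1 × N: no H
  Total hydrogens = 5.

5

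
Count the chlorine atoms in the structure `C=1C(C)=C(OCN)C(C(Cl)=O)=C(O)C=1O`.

1

The symbol for chlorine appears 1 time in the SMILES.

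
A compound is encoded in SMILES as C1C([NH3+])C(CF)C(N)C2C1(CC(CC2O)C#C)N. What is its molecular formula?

C13H23FN3O+

Heavy atoms from the SMILES: 13 C, 1 F, 3 N, 1 O.
Implicit hydrogens by atom environment:
  7 × C: 1 H each → 7
  4 × C: 2 H each → 8
  2 × C: no H
  2 × N: 2 H each → 4
  1 × F: no H
  1 × N (charge +1): 3 H
  1 × O: 1 H
  Total hydrogens = 23.
Net charge +1.
Molecular formula: C13H23FN3O+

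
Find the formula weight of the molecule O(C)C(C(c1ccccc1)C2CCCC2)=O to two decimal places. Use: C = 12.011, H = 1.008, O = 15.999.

Molecular formula: C14H18O2.
M = 14×12.011 + 18×1.008 + 2×15.999 = 218.30 g/mol.

218.30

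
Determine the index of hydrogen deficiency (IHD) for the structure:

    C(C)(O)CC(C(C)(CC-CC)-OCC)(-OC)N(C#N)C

Molecular formula from the SMILES: C15H30N2O3.
DoU = (2C + 2 + N − H − X)/2 = (2·15 + 2 + 2 − 30 − 0)/2 = 4/2 = 2.
(Structurally: 0 ring(s) + 2 π bond(s) = 2.)

2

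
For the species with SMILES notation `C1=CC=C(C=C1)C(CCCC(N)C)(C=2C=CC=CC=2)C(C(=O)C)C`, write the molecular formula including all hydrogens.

C22H29NO

Heavy atoms from the SMILES: 22 C, 1 N, 1 O.
Implicit hydrogens by atom environment:
  10 × C (aromatic): 1 H each → 10
  3 × C: 3 H each → 9
  3 × C: 2 H each → 6
  2 × C: 1 H each → 2
  2 × C: no H
  2 × C (aromatic): no H
  1 × N: 2 H
  1 × O: no H
  Total hydrogens = 29.
Molecular formula: C22H29NO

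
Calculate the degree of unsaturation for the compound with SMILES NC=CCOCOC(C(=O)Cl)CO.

Molecular formula from the SMILES: C7H12ClNO4.
DoU = (2C + 2 + N − H − X)/2 = (2·7 + 2 + 1 − 12 − 1)/2 = 4/2 = 2.
(Structurally: 0 ring(s) + 2 π bond(s) = 2.)

2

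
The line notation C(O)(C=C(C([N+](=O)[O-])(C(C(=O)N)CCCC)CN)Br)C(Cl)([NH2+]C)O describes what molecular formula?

C13H25BrClN4O5+

Heavy atoms from the SMILES: 1 Br, 13 C, 1 Cl, 4 N, 5 O.
Implicit hydrogens by atom environment:
  4 × C: 2 H each → 8
  4 × C: no H
  3 × C: 1 H each → 3
  2 × C: 3 H each → 6
  2 × N: 2 H each → 4
  2 × O: 1 H each → 2
  2 × O: no H
  1 × Br: no H
  1 × Cl: no H
  1 × N (charge +1): 2 H
  1 × N (charge +1): no H
  1 × O (charge -1): no H
  Total hydrogens = 25.
Net charge +1.
Molecular formula: C13H25BrClN4O5+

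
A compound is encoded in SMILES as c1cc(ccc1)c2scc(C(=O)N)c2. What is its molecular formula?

Heavy atoms from the SMILES: 11 C, 1 N, 1 O, 1 S.
Implicit hydrogens by atom environment:
  7 × C (aromatic): 1 H each → 7
  3 × C (aromatic): no H
  1 × C: no H
  1 × N: 2 H
  1 × O: no H
  1 × S (aromatic): no H
  Total hydrogens = 9.
Molecular formula: C11H9NOS

C11H9NOS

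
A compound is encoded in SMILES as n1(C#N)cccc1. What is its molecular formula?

Heavy atoms from the SMILES: 5 C, 2 N.
Implicit hydrogens by atom environment:
  4 × C (aromatic): 1 H each → 4
  1 × C: no H
  1 × N (aromatic): no H
  1 × N: no H
  Total hydrogens = 4.
Molecular formula: C5H4N2

C5H4N2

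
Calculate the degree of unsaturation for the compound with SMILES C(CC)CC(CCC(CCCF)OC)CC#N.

Molecular formula from the SMILES: C14H26FNO.
DoU = (2C + 2 + N − H − X)/2 = (2·14 + 2 + 1 − 26 − 1)/2 = 4/2 = 2.
(Structurally: 0 ring(s) + 2 π bond(s) = 2.)

2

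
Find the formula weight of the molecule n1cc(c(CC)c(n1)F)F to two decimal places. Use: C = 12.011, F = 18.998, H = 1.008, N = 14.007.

144.12

Molecular formula: C6H6F2N2.
M = 6×12.011 + 2×18.998 + 6×1.008 + 2×14.007 = 144.12 g/mol.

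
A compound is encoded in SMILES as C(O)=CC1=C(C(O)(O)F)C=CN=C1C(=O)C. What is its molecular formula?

Heavy atoms from the SMILES: 10 C, 1 F, 1 N, 4 O.
Implicit hydrogens by atom environment:
  3 × C (aromatic): no H
  3 × O: 1 H each → 3
  2 × C (aromatic): 1 H each → 2
  2 × C: 1 H each → 2
  2 × C: no H
  1 × C: 3 H
  1 × F: no H
  1 × N (aromatic): no H
  1 × O: no H
  Total hydrogens = 10.
Molecular formula: C10H10FNO4

C10H10FNO4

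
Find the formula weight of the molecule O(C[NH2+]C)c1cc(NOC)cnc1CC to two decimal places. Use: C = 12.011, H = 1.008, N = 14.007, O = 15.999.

Molecular formula: C10H18N3O2+.
M = 10×12.011 + 18×1.008 + 3×14.007 + 2×15.999 = 212.27 g/mol.

212.27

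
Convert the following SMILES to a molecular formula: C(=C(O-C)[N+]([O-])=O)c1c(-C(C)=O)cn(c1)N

C9H11N3O4

Heavy atoms from the SMILES: 9 C, 3 N, 4 O.
Implicit hydrogens by atom environment:
  3 × O: no H
  2 × C: 3 H each → 6
  2 × C (aromatic): 1 H each → 2
  2 × C (aromatic): no H
  2 × C: no H
  1 × C: 1 H
  1 × N: 2 H
  1 × N (aromatic): no H
  1 × N (charge +1): no H
  1 × O (charge -1): no H
  Total hydrogens = 11.
Molecular formula: C9H11N3O4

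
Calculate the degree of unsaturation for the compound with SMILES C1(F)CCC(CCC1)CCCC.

Molecular formula from the SMILES: C11H21F.
DoU = (2C + 2 + N − H − X)/2 = (2·11 + 2 + 0 − 21 − 1)/2 = 2/2 = 1.
(Structurally: 1 ring(s) + 0 π bond(s) = 1.)

1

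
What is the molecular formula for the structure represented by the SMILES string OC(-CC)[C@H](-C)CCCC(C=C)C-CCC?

C15H30O

Heavy atoms from the SMILES: 15 C, 1 O.
Implicit hydrogens by atom environment:
  8 × C: 2 H each → 16
  4 × C: 1 H each → 4
  3 × C: 3 H each → 9
  1 × O: 1 H
  Total hydrogens = 30.
Molecular formula: C15H30O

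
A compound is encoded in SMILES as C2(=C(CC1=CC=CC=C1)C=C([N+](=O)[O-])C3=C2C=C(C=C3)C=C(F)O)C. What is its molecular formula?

C20H16FNO3

Heavy atoms from the SMILES: 20 C, 1 F, 1 N, 3 O.
Implicit hydrogens by atom environment:
  9 × C (aromatic): 1 H each → 9
  7 × C (aromatic): no H
  1 × C: 3 H
  1 × C: 2 H
  1 × C: 1 H
  1 × C: no H
  1 × F: no H
  1 × N (charge +1): no H
  1 × O: 1 H
  1 × O: no H
  1 × O (charge -1): no H
  Total hydrogens = 16.
Molecular formula: C20H16FNO3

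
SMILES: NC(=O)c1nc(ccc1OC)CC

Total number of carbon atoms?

9

The symbol for carbon appears 9 times in the SMILES. Lowercase c denotes aromatic carbon and counts toward C.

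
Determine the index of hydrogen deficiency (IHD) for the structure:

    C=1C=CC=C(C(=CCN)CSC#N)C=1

7

Molecular formula from the SMILES: C11H12N2S.
DoU = (2C + 2 + N − H − X)/2 = (2·11 + 2 + 2 − 12 − 0)/2 = 14/2 = 7.
(Structurally: 1 ring(s) + 6 π bond(s) = 7.)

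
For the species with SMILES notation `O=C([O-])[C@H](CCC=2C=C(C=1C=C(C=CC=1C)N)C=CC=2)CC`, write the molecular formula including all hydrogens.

Heavy atoms from the SMILES: 19 C, 1 N, 2 O.
Implicit hydrogens by atom environment:
  7 × C (aromatic): 1 H each → 7
  5 × C (aromatic): no H
  3 × C: 2 H each → 6
  2 × C: 3 H each → 6
  1 × C: 1 H
  1 × C: no H
  1 × N: 2 H
  1 × O: no H
  1 × O (charge -1): no H
  Total hydrogens = 22.
Net charge -1.
Molecular formula: C19H22NO2-

C19H22NO2-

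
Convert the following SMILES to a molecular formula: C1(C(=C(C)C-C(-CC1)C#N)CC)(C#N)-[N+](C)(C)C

C15H24N3+

Heavy atoms from the SMILES: 15 C, 3 N.
Implicit hydrogens by atom environment:
  5 × C: 3 H each → 15
  5 × C: no H
  4 × C: 2 H each → 8
  2 × N: no H
  1 × C: 1 H
  1 × N (charge +1): no H
  Total hydrogens = 24.
Net charge +1.
Molecular formula: C15H24N3+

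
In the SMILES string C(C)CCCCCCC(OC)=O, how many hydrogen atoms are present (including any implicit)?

20

Hydrogens are implicit in SMILES; fill each atom to its normal valence:
  7 × C: 2 H each → 14
  2 × C: 3 H each → 6
  2 × O: no H
  1 × C: no H
  Total hydrogens = 20.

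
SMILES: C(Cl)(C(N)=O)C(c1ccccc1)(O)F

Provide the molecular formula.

C9H9ClFNO2

Heavy atoms from the SMILES: 9 C, 1 Cl, 1 F, 1 N, 2 O.
Implicit hydrogens by atom environment:
  5 × C (aromatic): 1 H each → 5
  2 × C: no H
  1 × C: 1 H
  1 × C (aromatic): no H
  1 × Cl: no H
  1 × F: no H
  1 × N: 2 H
  1 × O: 1 H
  1 × O: no H
  Total hydrogens = 9.
Molecular formula: C9H9ClFNO2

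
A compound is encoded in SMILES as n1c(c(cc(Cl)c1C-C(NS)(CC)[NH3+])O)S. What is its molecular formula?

C9H15ClN3OS2+

Heavy atoms from the SMILES: 9 C, 1 Cl, 3 N, 1 O, 2 S.
Implicit hydrogens by atom environment:
  4 × C (aromatic): no H
  2 × C: 2 H each → 4
  2 × S: 1 H each → 2
  1 × C: 3 H
  1 × C (aromatic): 1 H
  1 × C: no H
  1 × Cl: no H
  1 × N (charge +1): 3 H
  1 × N: 1 H
  1 × N (aromatic): no H
  1 × O: 1 H
  Total hydrogens = 15.
Net charge +1.
Molecular formula: C9H15ClN3OS2+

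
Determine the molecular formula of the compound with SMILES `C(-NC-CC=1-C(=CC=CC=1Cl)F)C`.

C10H13ClFN

Heavy atoms from the SMILES: 10 C, 1 Cl, 1 F, 1 N.
Implicit hydrogens by atom environment:
  3 × C: 2 H each → 6
  3 × C (aromatic): 1 H each → 3
  3 × C (aromatic): no H
  1 × C: 3 H
  1 × Cl: no H
  1 × F: no H
  1 × N: 1 H
  Total hydrogens = 13.
Molecular formula: C10H13ClFN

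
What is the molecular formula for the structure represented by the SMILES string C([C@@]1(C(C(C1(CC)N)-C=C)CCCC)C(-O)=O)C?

Heavy atoms from the SMILES: 15 C, 1 N, 2 O.
Implicit hydrogens by atom environment:
  6 × C: 2 H each → 12
  3 × C: 3 H each → 9
  3 × C: 1 H each → 3
  3 × C: no H
  1 × N: 2 H
  1 × O: 1 H
  1 × O: no H
  Total hydrogens = 27.
Molecular formula: C15H27NO2

C15H27NO2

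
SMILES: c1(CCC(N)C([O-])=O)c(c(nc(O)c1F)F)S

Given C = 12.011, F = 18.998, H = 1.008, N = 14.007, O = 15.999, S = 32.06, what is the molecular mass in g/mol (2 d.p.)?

Molecular formula: C9H9F2N2O3S-.
M = 9×12.011 + 2×18.998 + 9×1.008 + 2×14.007 + 3×15.999 + 1×32.06 = 263.24 g/mol.

263.24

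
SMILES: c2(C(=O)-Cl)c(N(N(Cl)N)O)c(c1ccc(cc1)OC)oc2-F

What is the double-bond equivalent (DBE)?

8

Molecular formula from the SMILES: C12H10Cl2FN3O4.
DoU = (2C + 2 + N − H − X)/2 = (2·12 + 2 + 3 − 10 − 3)/2 = 16/2 = 8.
(Structurally: 2 ring(s) + 6 π bond(s) = 8.)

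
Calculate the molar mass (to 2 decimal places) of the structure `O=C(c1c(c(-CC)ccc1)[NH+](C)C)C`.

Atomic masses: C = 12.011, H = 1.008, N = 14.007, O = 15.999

Molecular formula: C12H18NO+.
M = 12×12.011 + 18×1.008 + 1×14.007 + 1×15.999 = 192.28 g/mol.

192.28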